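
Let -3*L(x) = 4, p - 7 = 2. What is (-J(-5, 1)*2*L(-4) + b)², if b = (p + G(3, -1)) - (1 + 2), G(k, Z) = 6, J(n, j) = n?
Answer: 16/9 ≈ 1.7778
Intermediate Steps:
p = 9 (p = 7 + 2 = 9)
L(x) = -4/3 (L(x) = -⅓*4 = -4/3)
b = 12 (b = (9 + 6) - (1 + 2) = 15 - 1*3 = 15 - 3 = 12)
(-J(-5, 1)*2*L(-4) + b)² = (-(-5*2)*(-4)/3 + 12)² = (-(-10)*(-4)/3 + 12)² = (-1*40/3 + 12)² = (-40/3 + 12)² = (-4/3)² = 16/9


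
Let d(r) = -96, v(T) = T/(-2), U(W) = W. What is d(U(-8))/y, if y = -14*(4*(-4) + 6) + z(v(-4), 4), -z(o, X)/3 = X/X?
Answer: -96/137 ≈ -0.70073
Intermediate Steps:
v(T) = -T/2 (v(T) = T*(-½) = -T/2)
z(o, X) = -3 (z(o, X) = -3*X/X = -3*1 = -3)
y = 137 (y = -14*(4*(-4) + 6) - 3 = -14*(-16 + 6) - 3 = -14*(-10) - 3 = 140 - 3 = 137)
d(U(-8))/y = -96/137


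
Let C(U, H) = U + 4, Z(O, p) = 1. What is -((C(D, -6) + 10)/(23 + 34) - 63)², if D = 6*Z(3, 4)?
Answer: -12752041/3249 ≈ -3924.9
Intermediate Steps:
D = 6 (D = 6*1 = 6)
C(U, H) = 4 + U
-((C(D, -6) + 10)/(23 + 34) - 63)² = -(((4 + 6) + 10)/(23 + 34) - 63)² = -((10 + 10)/57 - 63)² = -(20*(1/57) - 63)² = -(20/57 - 63)² = -(-3571/57)² = -1*12752041/3249 = -12752041/3249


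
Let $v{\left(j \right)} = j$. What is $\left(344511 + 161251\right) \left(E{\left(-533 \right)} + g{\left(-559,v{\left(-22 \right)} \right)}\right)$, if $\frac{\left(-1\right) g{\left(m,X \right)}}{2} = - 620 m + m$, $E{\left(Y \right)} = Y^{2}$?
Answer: $-206327125186$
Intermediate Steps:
$g{\left(m,X \right)} = 1238 m$ ($g{\left(m,X \right)} = - 2 \left(- 620 m + m\right) = - 2 \left(- 619 m\right) = 1238 m$)
$\left(344511 + 161251\right) \left(E{\left(-533 \right)} + g{\left(-559,v{\left(-22 \right)} \right)}\right) = \left(344511 + 161251\right) \left(\left(-533\right)^{2} + 1238 \left(-559\right)\right) = 505762 \left(284089 - 692042\right) = 505762 \left(-407953\right) = -206327125186$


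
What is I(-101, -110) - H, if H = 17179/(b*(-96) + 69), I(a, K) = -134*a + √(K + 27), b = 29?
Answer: 36761989/2715 + I*√83 ≈ 13540.0 + 9.1104*I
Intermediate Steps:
I(a, K) = √(27 + K) - 134*a (I(a, K) = -134*a + √(27 + K) = √(27 + K) - 134*a)
H = -17179/2715 (H = 17179/(29*(-96) + 69) = 17179/(-2784 + 69) = 17179/(-2715) = 17179*(-1/2715) = -17179/2715 ≈ -6.3274)
I(-101, -110) - H = (√(27 - 110) - 134*(-101)) - 1*(-17179/2715) = (√(-83) + 13534) + 17179/2715 = (I*√83 + 13534) + 17179/2715 = (13534 + I*√83) + 17179/2715 = 36761989/2715 + I*√83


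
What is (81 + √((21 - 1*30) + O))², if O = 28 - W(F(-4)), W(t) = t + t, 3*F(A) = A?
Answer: (243 + √195)²/9 ≈ 7336.7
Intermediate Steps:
F(A) = A/3
W(t) = 2*t
O = 92/3 (O = 28 - 2*(⅓)*(-4) = 28 - 2*(-4)/3 = 28 - 1*(-8/3) = 28 + 8/3 = 92/3 ≈ 30.667)
(81 + √((21 - 1*30) + O))² = (81 + √((21 - 1*30) + 92/3))² = (81 + √((21 - 30) + 92/3))² = (81 + √(-9 + 92/3))² = (81 + √(65/3))² = (81 + √195/3)²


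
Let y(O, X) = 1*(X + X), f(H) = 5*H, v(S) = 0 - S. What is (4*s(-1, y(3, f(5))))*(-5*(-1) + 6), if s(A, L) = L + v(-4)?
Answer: 2376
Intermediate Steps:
v(S) = -S
y(O, X) = 2*X (y(O, X) = 1*(2*X) = 2*X)
s(A, L) = 4 + L (s(A, L) = L - 1*(-4) = L + 4 = 4 + L)
(4*s(-1, y(3, f(5))))*(-5*(-1) + 6) = (4*(4 + 2*(5*5)))*(-5*(-1) + 6) = (4*(4 + 2*25))*(5 + 6) = (4*(4 + 50))*11 = (4*54)*11 = 216*11 = 2376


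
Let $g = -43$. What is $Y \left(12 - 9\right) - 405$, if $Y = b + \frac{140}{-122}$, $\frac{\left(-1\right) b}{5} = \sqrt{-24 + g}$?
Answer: $- \frac{24915}{61} - 15 i \sqrt{67} \approx -408.44 - 122.78 i$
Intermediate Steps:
$b = - 5 i \sqrt{67}$ ($b = - 5 \sqrt{-24 - 43} = - 5 \sqrt{-67} = - 5 i \sqrt{67} \approx - 40.927 i$)
$Y = - \frac{70}{61} - 5 i \sqrt{67}$ ($Y = - 5 i \sqrt{67} + \frac{140}{-122} = - 5 i \sqrt{67} + 140 \left(- \frac{1}{122}\right) = - 5 i \sqrt{67} - \frac{70}{61} = - \frac{70}{61} - 5 i \sqrt{67} \approx -1.1475 - 40.927 i$)
$Y \left(12 - 9\right) - 405 = \left(- \frac{70}{61} - 5 i \sqrt{67}\right) \left(12 - 9\right) - 405 = \left(- \frac{70}{61} - 5 i \sqrt{67}\right) 3 - 405 = \left(- \frac{210}{61} - 15 i \sqrt{67}\right) - 405 = - \frac{24915}{61} - 15 i \sqrt{67}$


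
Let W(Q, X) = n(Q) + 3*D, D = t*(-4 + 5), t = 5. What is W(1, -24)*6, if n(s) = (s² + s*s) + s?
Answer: 108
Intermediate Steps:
D = 5 (D = 5*(-4 + 5) = 5*1 = 5)
n(s) = s + 2*s² (n(s) = (s² + s²) + s = 2*s² + s = s + 2*s²)
W(Q, X) = 15 + Q*(1 + 2*Q) (W(Q, X) = Q*(1 + 2*Q) + 3*5 = Q*(1 + 2*Q) + 15 = 15 + Q*(1 + 2*Q))
W(1, -24)*6 = (15 + 1*(1 + 2*1))*6 = (15 + 1*(1 + 2))*6 = (15 + 1*3)*6 = (15 + 3)*6 = 18*6 = 108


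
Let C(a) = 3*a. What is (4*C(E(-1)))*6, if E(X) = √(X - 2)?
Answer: 72*I*√3 ≈ 124.71*I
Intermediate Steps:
E(X) = √(-2 + X)
(4*C(E(-1)))*6 = (4*(3*√(-2 - 1)))*6 = (4*(3*√(-3)))*6 = (4*(3*(I*√3)))*6 = (4*(3*I*√3))*6 = (12*I*√3)*6 = 72*I*√3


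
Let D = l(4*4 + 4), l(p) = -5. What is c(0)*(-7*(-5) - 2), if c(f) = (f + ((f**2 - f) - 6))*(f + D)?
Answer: 990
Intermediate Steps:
D = -5
c(f) = (-6 + f**2)*(-5 + f) (c(f) = (f + ((f**2 - f) - 6))*(f - 5) = (f + (-6 + f**2 - f))*(-5 + f) = (-6 + f**2)*(-5 + f))
c(0)*(-7*(-5) - 2) = (30 + 0**3 - 6*0 - 5*0**2)*(-7*(-5) - 2) = (30 + 0 + 0 - 5*0)*(35 - 2) = (30 + 0 + 0 + 0)*33 = 30*33 = 990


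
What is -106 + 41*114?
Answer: 4568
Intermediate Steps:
-106 + 41*114 = -106 + 4674 = 4568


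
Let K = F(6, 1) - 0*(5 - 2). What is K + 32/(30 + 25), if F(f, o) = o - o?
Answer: 32/55 ≈ 0.58182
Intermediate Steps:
F(f, o) = 0
K = 0 (K = 0 - 0*(5 - 2) = 0 - 0*3 = 0 - 3*0 = 0 + 0 = 0)
K + 32/(30 + 25) = 0 + 32/(30 + 25) = 0 + 32/55 = 32/55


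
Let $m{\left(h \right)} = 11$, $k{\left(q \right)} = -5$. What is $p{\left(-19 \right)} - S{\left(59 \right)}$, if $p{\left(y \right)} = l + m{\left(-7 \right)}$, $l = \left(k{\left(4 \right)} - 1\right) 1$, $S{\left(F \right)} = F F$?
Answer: $-3476$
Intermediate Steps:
$S{\left(F \right)} = F^{2}$
$l = -6$ ($l = \left(-5 - 1\right) 1 = \left(-6\right) 1 = -6$)
$p{\left(y \right)} = 5$ ($p{\left(y \right)} = -6 + 11 = 5$)
$p{\left(-19 \right)} - S{\left(59 \right)} = 5 - 59^{2} = 5 - 3481 = -3476$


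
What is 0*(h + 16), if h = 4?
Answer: 0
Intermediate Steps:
0*(h + 16) = 0*(4 + 16) = 0*20 = 0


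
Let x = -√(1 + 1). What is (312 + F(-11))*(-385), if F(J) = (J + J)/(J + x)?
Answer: -2055350/17 + 1210*√2/17 ≈ -1.2080e+5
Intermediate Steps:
x = -√2 ≈ -1.4142
F(J) = 2*J/(J - √2) (F(J) = (J + J)/(J - √2) = (2*J)/(J - √2) = 2*J/(J - √2))
(312 + F(-11))*(-385) = (312 + 2*(-11)/(-11 - √2))*(-385) = (312 - 22/(-11 - √2))*(-385) = -120120 + 8470/(-11 - √2)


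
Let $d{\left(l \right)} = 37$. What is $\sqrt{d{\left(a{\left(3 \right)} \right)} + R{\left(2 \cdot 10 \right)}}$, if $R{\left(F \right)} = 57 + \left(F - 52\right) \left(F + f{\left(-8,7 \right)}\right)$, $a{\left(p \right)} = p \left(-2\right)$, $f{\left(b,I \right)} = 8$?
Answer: $i \sqrt{802} \approx 28.32 i$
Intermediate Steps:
$a{\left(p \right)} = - 2 p$
$R{\left(F \right)} = 57 + \left(-52 + F\right) \left(8 + F\right)$ ($R{\left(F \right)} = 57 + \left(F - 52\right) \left(F + 8\right) = 57 + \left(-52 + F\right) \left(8 + F\right)$)
$\sqrt{d{\left(a{\left(3 \right)} \right)} + R{\left(2 \cdot 10 \right)}} = \sqrt{37 - \left(359 - 400 + 44 \cdot 2 \cdot 10\right)} = \sqrt{37 - \left(1239 - 400\right)} = \sqrt{37 - 839} = \sqrt{-802} = i \sqrt{802}$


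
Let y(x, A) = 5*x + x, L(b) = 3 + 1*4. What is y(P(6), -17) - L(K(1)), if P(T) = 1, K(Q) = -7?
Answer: -1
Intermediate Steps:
L(b) = 7 (L(b) = 3 + 4 = 7)
y(x, A) = 6*x
y(P(6), -17) - L(K(1)) = 6*1 - 1*7 = 6 - 7 = -1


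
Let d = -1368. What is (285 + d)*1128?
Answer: -1221624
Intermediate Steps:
(285 + d)*1128 = (285 - 1368)*1128 = -1083*1128 = -1221624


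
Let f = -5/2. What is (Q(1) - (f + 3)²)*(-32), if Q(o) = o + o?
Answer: -56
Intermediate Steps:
f = -5/2 (f = -5*½ = -5/2 ≈ -2.5000)
Q(o) = 2*o
(Q(1) - (f + 3)²)*(-32) = (2*1 - (-5/2 + 3)²)*(-32) = (2 - (½)²)*(-32) = (2 - 1*¼)*(-32) = (2 - ¼)*(-32) = (7/4)*(-32) = -56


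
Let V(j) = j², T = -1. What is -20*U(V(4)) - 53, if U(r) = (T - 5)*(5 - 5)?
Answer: -53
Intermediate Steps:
U(r) = 0 (U(r) = (-1 - 5)*(5 - 5) = -6*0 = 0)
-20*U(V(4)) - 53 = -20*0 - 53 = 0 - 53 = -53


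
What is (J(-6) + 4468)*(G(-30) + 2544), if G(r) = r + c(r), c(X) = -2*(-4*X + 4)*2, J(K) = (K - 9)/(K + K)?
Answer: 18037893/2 ≈ 9.0189e+6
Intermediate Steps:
J(K) = (-9 + K)/(2*K) (J(K) = (-9 + K)/((2*K)) = (-9 + K)*(1/(2*K)) = (-9 + K)/(2*K))
c(X) = -16 + 16*X (c(X) = -2*(4 - 4*X)*2 = (-8 + 8*X)*2 = -16 + 16*X)
G(r) = -16 + 17*r (G(r) = r + (-16 + 16*r) = -16 + 17*r)
(J(-6) + 4468)*(G(-30) + 2544) = ((1/2)*(-9 - 6)/(-6) + 4468)*((-16 + 17*(-30)) + 2544) = ((1/2)*(-1/6)*(-15) + 4468)*((-16 - 510) + 2544) = (5/4 + 4468)*(-526 + 2544) = (17877/4)*2018 = 18037893/2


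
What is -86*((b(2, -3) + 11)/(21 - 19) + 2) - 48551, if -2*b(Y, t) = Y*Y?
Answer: -49110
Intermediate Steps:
b(Y, t) = -Y**2/2 (b(Y, t) = -Y*Y/2 = -Y**2/2)
-86*((b(2, -3) + 11)/(21 - 19) + 2) - 48551 = -86*((-1/2*2**2 + 11)/(21 - 19) + 2) - 48551 = -86*((-1/2*4 + 11)/2 + 2) - 48551 = -86*((-2 + 11)*(1/2) + 2) - 48551 = -86*(9*(1/2) + 2) - 48551 = -86*(9/2 + 2) - 48551 = -86*13/2 - 48551 = -559 - 48551 = -49110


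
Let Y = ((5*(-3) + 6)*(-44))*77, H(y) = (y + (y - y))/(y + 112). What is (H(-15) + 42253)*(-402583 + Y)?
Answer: -1525024637866/97 ≈ -1.5722e+10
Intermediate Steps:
H(y) = y/(112 + y) (H(y) = (y + 0)/(112 + y) = y/(112 + y))
Y = 30492 (Y = ((-15 + 6)*(-44))*77 = -9*(-44)*77 = 396*77 = 30492)
(H(-15) + 42253)*(-402583 + Y) = (-15/(112 - 15) + 42253)*(-402583 + 30492) = (-15/97 + 42253)*(-372091) = (4098526/97)*(-372091) = -1525024637866/97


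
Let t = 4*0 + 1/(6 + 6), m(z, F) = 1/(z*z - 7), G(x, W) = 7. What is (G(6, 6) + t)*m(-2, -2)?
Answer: -85/36 ≈ -2.3611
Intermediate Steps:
m(z, F) = 1/(-7 + z²) (m(z, F) = 1/(z² - 7) = 1/(-7 + z²))
t = 1/12 (t = 0 + 1/12 = 1/12 ≈ 0.083333)
(G(6, 6) + t)*m(-2, -2) = (7 + 1/12)/(-7 + (-2)²) = 85/(12*(-7 + 4)) = (85/12)/(-3) = (85/12)*(-⅓) = -85/36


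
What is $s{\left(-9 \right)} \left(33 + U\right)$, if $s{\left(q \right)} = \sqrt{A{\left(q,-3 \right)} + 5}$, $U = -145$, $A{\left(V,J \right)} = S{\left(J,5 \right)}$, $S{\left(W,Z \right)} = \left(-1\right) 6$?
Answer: $- 112 i \approx - 112.0 i$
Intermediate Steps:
$S{\left(W,Z \right)} = -6$
$A{\left(V,J \right)} = -6$
$s{\left(q \right)} = i$ ($s{\left(q \right)} = \sqrt{-6 + 5} = \sqrt{-1} = i$)
$s{\left(-9 \right)} \left(33 + U\right) = i \left(33 - 145\right) = i \left(-112\right) = - 112 i$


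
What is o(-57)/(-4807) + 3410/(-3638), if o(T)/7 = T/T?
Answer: -8208668/8743933 ≈ -0.93878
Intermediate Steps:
o(T) = 7 (o(T) = 7*(T/T) = 7*1 = 7)
o(-57)/(-4807) + 3410/(-3638) = 7/(-4807) + 3410/(-3638) = 7*(-1/4807) + 3410*(-1/3638) = -7/4807 - 1705/1819 = -8208668/8743933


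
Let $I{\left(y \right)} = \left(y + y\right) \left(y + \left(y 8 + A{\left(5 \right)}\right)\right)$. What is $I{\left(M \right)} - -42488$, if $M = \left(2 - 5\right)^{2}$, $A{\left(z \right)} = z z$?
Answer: $44396$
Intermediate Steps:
$A{\left(z \right)} = z^{2}$
$M = 9$ ($M = \left(-3\right)^{2} = 9$)
$I{\left(y \right)} = 2 y \left(25 + 9 y\right)$ ($I{\left(y \right)} = \left(y + y\right) \left(y + \left(y 8 + 5^{2}\right)\right) = 2 y \left(y + \left(8 y + 25\right)\right) = 2 y \left(y + \left(25 + 8 y\right)\right) = 2 y \left(25 + 9 y\right)$)
$I{\left(M \right)} - -42488 = 2 \cdot 9 \left(25 + 9 \cdot 9\right) - -42488 = 2 \cdot 9 \left(25 + 81\right) + 42488 = 2 \cdot 9 \cdot 106 + 42488 = 1908 + 42488 = 44396$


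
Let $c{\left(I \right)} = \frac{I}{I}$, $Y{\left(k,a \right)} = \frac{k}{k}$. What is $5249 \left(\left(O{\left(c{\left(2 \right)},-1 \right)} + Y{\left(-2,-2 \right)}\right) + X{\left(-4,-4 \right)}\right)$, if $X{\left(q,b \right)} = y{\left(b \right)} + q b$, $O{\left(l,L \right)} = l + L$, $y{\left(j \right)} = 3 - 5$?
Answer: $78735$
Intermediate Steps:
$Y{\left(k,a \right)} = 1$
$y{\left(j \right)} = -2$ ($y{\left(j \right)} = 3 - 5 = -2$)
$c{\left(I \right)} = 1$
$O{\left(l,L \right)} = L + l$
$X{\left(q,b \right)} = -2 + b q$ ($X{\left(q,b \right)} = -2 + q b = -2 + b q$)
$5249 \left(\left(O{\left(c{\left(2 \right)},-1 \right)} + Y{\left(-2,-2 \right)}\right) + X{\left(-4,-4 \right)}\right) = 5249 \left(\left(\left(-1 + 1\right) + 1\right) - -14\right) = 5249 \left(\left(0 + 1\right) + \left(-2 + 16\right)\right) = 5249 \left(1 + 14\right) = 5249 \cdot 15 = 78735$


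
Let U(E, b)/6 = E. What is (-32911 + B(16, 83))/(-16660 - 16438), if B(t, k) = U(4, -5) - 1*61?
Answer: 16474/16549 ≈ 0.99547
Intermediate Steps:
U(E, b) = 6*E
B(t, k) = -37 (B(t, k) = 6*4 - 1*61 = 24 - 61 = -37)
(-32911 + B(16, 83))/(-16660 - 16438) = (-32911 - 37)/(-16660 - 16438) = -32948/(-33098) = -32948*(-1/33098) = 16474/16549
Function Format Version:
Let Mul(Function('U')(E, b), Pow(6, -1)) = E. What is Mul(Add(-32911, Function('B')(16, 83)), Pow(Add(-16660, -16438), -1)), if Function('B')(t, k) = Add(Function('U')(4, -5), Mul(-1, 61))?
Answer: Rational(16474, 16549) ≈ 0.99547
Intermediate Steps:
Function('U')(E, b) = Mul(6, E)
Function('B')(t, k) = -37 (Function('B')(t, k) = Add(Mul(6, 4), Mul(-1, 61)) = Add(24, -61) = -37)
Mul(Add(-32911, Function('B')(16, 83)), Pow(Add(-16660, -16438), -1)) = Mul(Add(-32911, -37), Pow(Add(-16660, -16438), -1)) = Mul(-32948, Pow(-33098, -1)) = Mul(-32948, Rational(-1, 33098)) = Rational(16474, 16549)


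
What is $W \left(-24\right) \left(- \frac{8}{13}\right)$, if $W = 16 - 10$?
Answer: $\frac{1152}{13} \approx 88.615$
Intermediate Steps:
$W = 6$ ($W = 16 - 10 = 6$)
$W \left(-24\right) \left(- \frac{8}{13}\right) = 6 \left(-24\right) \left(- \frac{8}{13}\right) = - 144 \left(\left(-8\right) \frac{1}{13}\right) = \left(-144\right) \left(- \frac{8}{13}\right) = \frac{1152}{13}$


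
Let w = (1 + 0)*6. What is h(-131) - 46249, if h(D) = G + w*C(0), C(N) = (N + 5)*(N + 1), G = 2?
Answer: -46217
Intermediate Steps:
C(N) = (1 + N)*(5 + N) (C(N) = (5 + N)*(1 + N) = (1 + N)*(5 + N))
w = 6 (w = 1*6 = 6)
h(D) = 32 (h(D) = 2 + 6*(5 + 0² + 6*0) = 2 + 6*(5 + 0 + 0) = 2 + 6*5 = 2 + 30 = 32)
h(-131) - 46249 = 32 - 46249 = -46217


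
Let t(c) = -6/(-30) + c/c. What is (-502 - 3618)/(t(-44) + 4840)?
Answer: -10300/12103 ≈ -0.85103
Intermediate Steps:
t(c) = 6/5 (t(c) = -6*(-1/30) + 1 = 1/5 + 1 = 6/5)
(-502 - 3618)/(t(-44) + 4840) = (-502 - 3618)/(6/5 + 4840) = -4120/24206/5 = -4120*5/24206 = -10300/12103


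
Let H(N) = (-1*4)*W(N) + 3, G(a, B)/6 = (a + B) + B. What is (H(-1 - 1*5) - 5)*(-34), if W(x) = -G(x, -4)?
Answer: 11492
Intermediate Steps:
G(a, B) = 6*a + 12*B (G(a, B) = 6*((a + B) + B) = 6*((B + a) + B) = 6*(a + 2*B) = 6*a + 12*B)
W(x) = 48 - 6*x (W(x) = -(6*x + 12*(-4)) = -(6*x - 48) = -(-48 + 6*x) = 48 - 6*x)
H(N) = -189 + 24*N (H(N) = (-1*4)*(48 - 6*N) + 3 = -4*(48 - 6*N) + 3 = (-192 + 24*N) + 3 = -189 + 24*N)
(H(-1 - 1*5) - 5)*(-34) = ((-189 + 24*(-1 - 1*5)) - 5)*(-34) = ((-189 + 24*(-1 - 5)) - 5)*(-34) = ((-189 + 24*(-6)) - 5)*(-34) = ((-189 - 144) - 5)*(-34) = (-333 - 5)*(-34) = -338*(-34) = 11492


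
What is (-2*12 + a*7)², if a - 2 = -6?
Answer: 2704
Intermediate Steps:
a = -4 (a = 2 - 6 = -4)
(-2*12 + a*7)² = (-2*12 - 4*7)² = (-24 - 28)² = (-52)² = 2704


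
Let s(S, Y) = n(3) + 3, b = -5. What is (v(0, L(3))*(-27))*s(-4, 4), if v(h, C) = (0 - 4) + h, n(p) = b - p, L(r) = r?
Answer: -540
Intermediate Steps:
n(p) = -5 - p
v(h, C) = -4 + h
s(S, Y) = -5 (s(S, Y) = (-5 - 1*3) + 3 = (-5 - 3) + 3 = -8 + 3 = -5)
(v(0, L(3))*(-27))*s(-4, 4) = ((-4 + 0)*(-27))*(-5) = -4*(-27)*(-5) = 108*(-5) = -540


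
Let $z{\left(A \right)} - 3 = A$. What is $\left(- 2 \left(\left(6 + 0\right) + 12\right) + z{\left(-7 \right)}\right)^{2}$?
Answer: $1600$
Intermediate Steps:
$z{\left(A \right)} = 3 + A$
$\left(- 2 \left(\left(6 + 0\right) + 12\right) + z{\left(-7 \right)}\right)^{2} = \left(- 2 \left(\left(6 + 0\right) + 12\right) + \left(3 - 7\right)\right)^{2} = \left(- 2 \left(6 + 12\right) - 4\right)^{2} = \left(\left(-2\right) 18 - 4\right)^{2} = \left(-36 - 4\right)^{2} = \left(-40\right)^{2} = 1600$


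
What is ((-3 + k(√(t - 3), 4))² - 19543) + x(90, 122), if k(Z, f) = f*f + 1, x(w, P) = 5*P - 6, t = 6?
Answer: -18743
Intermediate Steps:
x(w, P) = -6 + 5*P
k(Z, f) = 1 + f² (k(Z, f) = f² + 1 = 1 + f²)
((-3 + k(√(t - 3), 4))² - 19543) + x(90, 122) = ((-3 + (1 + 4²))² - 19543) + (-6 + 5*122) = ((-3 + (1 + 16))² - 19543) + (-6 + 610) = ((-3 + 17)² - 19543) + 604 = (14² - 19543) + 604 = (196 - 19543) + 604 = -19347 + 604 = -18743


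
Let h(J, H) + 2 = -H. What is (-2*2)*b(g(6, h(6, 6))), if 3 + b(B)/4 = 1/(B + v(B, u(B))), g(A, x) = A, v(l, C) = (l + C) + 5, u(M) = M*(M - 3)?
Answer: 1664/35 ≈ 47.543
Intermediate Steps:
u(M) = M*(-3 + M)
v(l, C) = 5 + C + l (v(l, C) = (C + l) + 5 = 5 + C + l)
h(J, H) = -2 - H
b(B) = -12 + 4/(5 + 2*B + B*(-3 + B)) (b(B) = -12 + 4/(B + (5 + B*(-3 + B) + B)) = -12 + 4/(B + (5 + B + B*(-3 + B))) = -12 + 4/(5 + 2*B + B*(-3 + B)))
(-2*2)*b(g(6, h(6, 6))) = (-2*2)*(4*(-14 - 3*6² + 3*6)/(5 + 6² - 1*6)) = -16*(-14 - 3*36 + 18)/(5 + 36 - 6) = -16*(-14 - 108 + 18)/35 = -16*(-104)/35 = -4*(-416/35) = 1664/35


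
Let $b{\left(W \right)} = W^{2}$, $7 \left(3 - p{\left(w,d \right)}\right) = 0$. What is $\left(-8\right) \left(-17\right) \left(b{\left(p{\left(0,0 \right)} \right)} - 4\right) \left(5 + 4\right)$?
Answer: $6120$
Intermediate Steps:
$p{\left(w,d \right)} = 3$ ($p{\left(w,d \right)} = 3 - 0 = 3 + 0 = 3$)
$\left(-8\right) \left(-17\right) \left(b{\left(p{\left(0,0 \right)} \right)} - 4\right) \left(5 + 4\right) = \left(-8\right) \left(-17\right) \left(3^{2} - 4\right) \left(5 + 4\right) = 136 \left(9 - 4\right) 9 = 136 \cdot 5 \cdot 9 = 136 \cdot 45 = 6120$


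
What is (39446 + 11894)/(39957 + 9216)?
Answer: 51340/49173 ≈ 1.0441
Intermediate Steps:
(39446 + 11894)/(39957 + 9216) = 51340/49173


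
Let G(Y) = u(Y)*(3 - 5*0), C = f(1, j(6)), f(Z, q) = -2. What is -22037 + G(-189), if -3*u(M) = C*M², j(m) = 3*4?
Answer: 49405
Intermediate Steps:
j(m) = 12
C = -2
u(M) = 2*M²/3 (u(M) = -(-2)*M²/3 = 2*M²/3)
G(Y) = 2*Y² (G(Y) = (2*Y²/3)*(3 - 5*0) = (2*Y²/3)*(3 + 0) = (2*Y²/3)*3 = 2*Y²)
-22037 + G(-189) = -22037 + 2*(-189)² = -22037 + 2*35721 = -22037 + 71442 = 49405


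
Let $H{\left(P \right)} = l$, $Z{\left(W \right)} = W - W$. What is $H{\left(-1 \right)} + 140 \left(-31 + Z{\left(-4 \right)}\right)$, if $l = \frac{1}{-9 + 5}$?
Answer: $- \frac{17361}{4} \approx -4340.3$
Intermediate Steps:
$Z{\left(W \right)} = 0$
$l = - \frac{1}{4}$ ($l = \frac{1}{-4} = - \frac{1}{4} \approx -0.25$)
$H{\left(P \right)} = - \frac{1}{4}$
$H{\left(-1 \right)} + 140 \left(-31 + Z{\left(-4 \right)}\right) = - \frac{1}{4} + 140 \left(-31 + 0\right) = - \frac{1}{4} + 140 \left(-31\right) = - \frac{1}{4} - 4340 = - \frac{17361}{4}$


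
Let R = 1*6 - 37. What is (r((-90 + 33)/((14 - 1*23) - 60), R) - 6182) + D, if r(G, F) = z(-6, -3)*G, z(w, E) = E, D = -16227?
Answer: -515464/23 ≈ -22411.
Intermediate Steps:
R = -31 (R = 6 - 37 = -31)
r(G, F) = -3*G
(r((-90 + 33)/((14 - 1*23) - 60), R) - 6182) + D = (-3*(-90 + 33)/((14 - 1*23) - 60) - 6182) - 16227 = (-(-171)/((14 - 23) - 60) - 6182) - 16227 = (-(-171)/(-9 - 60) - 6182) - 16227 = (-(-171)/(-69) - 6182) - 16227 = (-(-171)*(-1)/69 - 6182) - 16227 = (-3*19/23 - 6182) - 16227 = (-57/23 - 6182) - 16227 = -142243/23 - 16227 = -515464/23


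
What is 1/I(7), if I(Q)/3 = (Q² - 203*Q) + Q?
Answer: -1/4095 ≈ -0.00024420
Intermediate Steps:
I(Q) = -606*Q + 3*Q² (I(Q) = 3*((Q² - 203*Q) + Q) = 3*(Q² - 202*Q) = -606*Q + 3*Q²)
1/I(7) = 1/(3*7*(-202 + 7)) = 1/(3*7*(-195)) = 1/(-4095) = -1/4095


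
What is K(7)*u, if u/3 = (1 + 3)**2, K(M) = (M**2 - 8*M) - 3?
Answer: -480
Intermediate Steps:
K(M) = -3 + M**2 - 8*M
u = 48 (u = 3*(1 + 3)**2 = 3*4**2 = 3*16 = 48)
K(7)*u = (-3 + 7**2 - 8*7)*48 = (-3 + 49 - 56)*48 = -10*48 = -480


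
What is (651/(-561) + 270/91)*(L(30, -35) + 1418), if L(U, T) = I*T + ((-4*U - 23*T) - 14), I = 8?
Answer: 55614087/17017 ≈ 3268.1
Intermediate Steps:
L(U, T) = -14 - 15*T - 4*U (L(U, T) = 8*T + ((-4*U - 23*T) - 14) = 8*T + ((-23*T - 4*U) - 14) = 8*T + (-14 - 23*T - 4*U) = -14 - 15*T - 4*U)
(651/(-561) + 270/91)*(L(30, -35) + 1418) = (651/(-561) + 270/91)*((-14 - 15*(-35) - 4*30) + 1418) = (651*(-1/561) + 270*(1/91))*((-14 + 525 - 120) + 1418) = (-217/187 + 270/91)*(391 + 1418) = (30743/17017)*1809 = 55614087/17017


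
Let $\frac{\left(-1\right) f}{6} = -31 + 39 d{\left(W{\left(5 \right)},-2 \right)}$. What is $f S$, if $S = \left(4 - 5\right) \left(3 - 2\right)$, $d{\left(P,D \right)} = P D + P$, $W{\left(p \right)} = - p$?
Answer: $984$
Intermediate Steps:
$d{\left(P,D \right)} = P + D P$ ($d{\left(P,D \right)} = D P + P = P + D P$)
$S = -1$ ($S = \left(-1\right) 1 = -1$)
$f = -984$ ($f = - 6 \left(-31 + 39 \left(-1\right) 5 \left(1 - 2\right)\right) = - 6 \left(-31 + 39 \left(\left(-5\right) \left(-1\right)\right)\right) = - 6 \left(-31 + 39 \cdot 5\right) = - 6 \left(-31 + 195\right) = \left(-6\right) 164 = -984$)
$f S = \left(-984\right) \left(-1\right) = 984$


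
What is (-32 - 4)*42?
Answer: -1512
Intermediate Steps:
(-32 - 4)*42 = -36*42 = -1512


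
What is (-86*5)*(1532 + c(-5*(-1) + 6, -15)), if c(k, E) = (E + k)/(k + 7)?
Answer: -5927980/9 ≈ -6.5866e+5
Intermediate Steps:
c(k, E) = (E + k)/(7 + k)
(-86*5)*(1532 + c(-5*(-1) + 6, -15)) = (-86*5)*(1532 + (-15 + (-5*(-1) + 6))/(7 + (-5*(-1) + 6))) = -430*(1532 + (-15 + (5 + 6))/(7 + (5 + 6))) = -430*(1532 + (-15 + 11)/(7 + 11)) = -430*(1532 - 4/18) = -430*(1532 + (1/18)*(-4)) = -430*(1532 - 2/9) = -430*13786/9 = -5927980/9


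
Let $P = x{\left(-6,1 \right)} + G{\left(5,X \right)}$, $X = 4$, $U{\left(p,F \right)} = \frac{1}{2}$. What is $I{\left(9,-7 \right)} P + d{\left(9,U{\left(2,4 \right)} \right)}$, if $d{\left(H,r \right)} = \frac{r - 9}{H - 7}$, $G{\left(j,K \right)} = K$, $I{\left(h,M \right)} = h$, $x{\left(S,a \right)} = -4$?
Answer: $- \frac{17}{4} \approx -4.25$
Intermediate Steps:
$U{\left(p,F \right)} = \frac{1}{2}$
$d{\left(H,r \right)} = \frac{-9 + r}{-7 + H}$
$P = 0$ ($P = -4 + 4 = 0$)
$I{\left(9,-7 \right)} P + d{\left(9,U{\left(2,4 \right)} \right)} = 9 \cdot 0 + \frac{-9 + \frac{1}{2}}{-7 + 9} = 0 + \frac{1}{2} \left(- \frac{17}{2}\right) = 0 - \frac{17}{4} = - \frac{17}{4}$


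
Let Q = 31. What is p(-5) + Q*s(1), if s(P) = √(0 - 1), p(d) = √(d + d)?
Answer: I*(31 + √10) ≈ 34.162*I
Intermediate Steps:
p(d) = √2*√d (p(d) = √(2*d) = √2*√d)
s(P) = I (s(P) = √(-1) = I)
p(-5) + Q*s(1) = √2*√(-5) + 31*I = √2*(I*√5) + 31*I = I*√10 + 31*I = 31*I + I*√10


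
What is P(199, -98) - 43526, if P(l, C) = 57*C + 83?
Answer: -49029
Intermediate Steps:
P(l, C) = 83 + 57*C
P(199, -98) - 43526 = (83 + 57*(-98)) - 43526 = (83 - 5586) - 43526 = -5503 - 43526 = -49029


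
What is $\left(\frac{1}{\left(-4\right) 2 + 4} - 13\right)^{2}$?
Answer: $\frac{2809}{16} \approx 175.56$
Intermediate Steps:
$\left(\frac{1}{\left(-4\right) 2 + 4} - 13\right)^{2} = \left(\frac{1}{-8 + 4} - 13\right)^{2} = \left(\frac{1}{-4} - 13\right)^{2} = \left(- \frac{1}{4} - 13\right)^{2} = \left(- \frac{53}{4}\right)^{2} = \frac{2809}{16}$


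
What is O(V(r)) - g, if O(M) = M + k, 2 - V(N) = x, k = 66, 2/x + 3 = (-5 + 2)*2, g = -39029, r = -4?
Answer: 351875/9 ≈ 39097.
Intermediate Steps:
x = -2/9 (x = 2/(-3 + (-5 + 2)*2) = 2/(-3 - 3*2) = 2/(-3 - 6) = 2/(-9) = 2*(-⅑) = -2/9 ≈ -0.22222)
V(N) = 20/9 (V(N) = 2 - 1*(-2/9) = 2 + 2/9 = 20/9)
O(M) = 66 + M (O(M) = M + 66 = 66 + M)
O(V(r)) - g = (66 + 20/9) - 1*(-39029) = 614/9 + 39029 = 351875/9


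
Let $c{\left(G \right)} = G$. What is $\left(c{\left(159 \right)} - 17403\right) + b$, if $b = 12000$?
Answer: $-5244$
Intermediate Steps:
$\left(c{\left(159 \right)} - 17403\right) + b = \left(159 - 17403\right) + 12000 = -17244 + 12000 = -5244$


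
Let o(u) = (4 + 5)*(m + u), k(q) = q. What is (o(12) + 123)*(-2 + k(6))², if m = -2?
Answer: 3408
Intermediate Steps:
o(u) = -18 + 9*u (o(u) = (4 + 5)*(-2 + u) = 9*(-2 + u) = -18 + 9*u)
(o(12) + 123)*(-2 + k(6))² = ((-18 + 9*12) + 123)*(-2 + 6)² = ((-18 + 108) + 123)*4² = (90 + 123)*16 = 213*16 = 3408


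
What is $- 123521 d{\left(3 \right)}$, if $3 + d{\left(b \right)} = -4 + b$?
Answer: $494084$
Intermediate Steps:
$d{\left(b \right)} = -7 + b$ ($d{\left(b \right)} = -3 + \left(-4 + b\right) = -7 + b$)
$- 123521 d{\left(3 \right)} = - 123521 \left(-7 + 3\right) = \left(-123521\right) \left(-4\right) = 494084$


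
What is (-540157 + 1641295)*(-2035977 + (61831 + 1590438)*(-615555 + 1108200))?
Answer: 896304337349850864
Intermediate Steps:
(-540157 + 1641295)*(-2035977 + (61831 + 1590438)*(-615555 + 1108200)) = 1101138*(-2035977 + 1652269*492645) = 1101138*(-2035977 + 813982061505) = 1101138*813980025528 = 896304337349850864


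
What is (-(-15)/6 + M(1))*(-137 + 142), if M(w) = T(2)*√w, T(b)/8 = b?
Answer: 185/2 ≈ 92.500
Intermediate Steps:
T(b) = 8*b
M(w) = 16*√w (M(w) = (8*2)*√w = 16*√w)
(-(-15)/6 + M(1))*(-137 + 142) = (-(-15)/6 + 16*√1)*(-137 + 142) = (-(-15)/6 + 16*1)*5 = (-3*(-⅚) + 16)*5 = (5/2 + 16)*5 = (37/2)*5 = 185/2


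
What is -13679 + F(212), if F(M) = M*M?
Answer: 31265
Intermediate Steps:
F(M) = M²
-13679 + F(212) = -13679 + 212² = -13679 + 44944 = 31265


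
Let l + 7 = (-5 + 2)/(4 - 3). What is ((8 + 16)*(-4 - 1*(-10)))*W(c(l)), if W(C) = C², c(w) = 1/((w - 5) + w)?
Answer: 144/625 ≈ 0.23040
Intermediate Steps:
l = -10 (l = -7 + (-5 + 2)/(4 - 3) = -7 - 3/1 = -7 - 3*1 = -7 - 3 = -10)
c(w) = 1/(-5 + 2*w) (c(w) = 1/((-5 + w) + w) = 1/(-5 + 2*w))
((8 + 16)*(-4 - 1*(-10)))*W(c(l)) = ((8 + 16)*(-4 - 1*(-10)))*(1/(-5 + 2*(-10)))² = (24*(-4 + 10))*(1/(-5 - 20))² = (24*6)*(1/(-25))² = 144*(-1/25)² = 144*(1/625) = 144/625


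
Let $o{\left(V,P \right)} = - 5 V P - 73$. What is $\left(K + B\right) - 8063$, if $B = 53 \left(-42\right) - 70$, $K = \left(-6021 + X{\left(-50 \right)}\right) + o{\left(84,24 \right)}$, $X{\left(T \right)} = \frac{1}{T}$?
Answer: $- \frac{1326651}{50} \approx -26533.0$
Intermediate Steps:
$o{\left(V,P \right)} = -73 - 5 P V$ ($o{\left(V,P \right)} = - 5 P V - 73 = -73 - 5 P V$)
$K = - \frac{808701}{50}$ ($K = \left(-6021 + \frac{1}{-50}\right) - \left(73 + 120 \cdot 84\right) = \left(-6021 - \frac{1}{50}\right) - 10153 = - \frac{301051}{50} - 10153 = - \frac{808701}{50} \approx -16174.0$)
$B = -2296$ ($B = -2226 - 70 = -2296$)
$\left(K + B\right) - 8063 = \left(- \frac{808701}{50} - 2296\right) - 8063 = - \frac{923501}{50} - 8063 = - \frac{1326651}{50}$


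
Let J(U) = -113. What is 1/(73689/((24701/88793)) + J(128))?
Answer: 24701/6540276164 ≈ 3.7768e-6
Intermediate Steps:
1/(73689/((24701/88793)) + J(128)) = 1/(73689/((24701/88793)) - 113) = 1/(73689/((24701*(1/88793))) - 113) = 1/(73689/(24701/88793) - 113) = 1/(73689*(88793/24701) - 113) = 1/(6543067377/24701 - 113) = 1/(6540276164/24701) = 24701/6540276164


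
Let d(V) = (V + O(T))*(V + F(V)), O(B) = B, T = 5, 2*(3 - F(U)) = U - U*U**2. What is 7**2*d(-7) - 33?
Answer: 16823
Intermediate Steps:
F(U) = 3 + U**3/2 - U/2 (F(U) = 3 - (U - U*U**2)/2 = 3 - (U - U**3)/2 = 3 + (U**3/2 - U/2) = 3 + U**3/2 - U/2)
d(V) = (5 + V)*(3 + V/2 + V**3/2) (d(V) = (V + 5)*(V + (3 + V**3/2 - V/2)) = (5 + V)*(3 + V/2 + V**3/2))
7**2*d(-7) - 33 = 7**2*(15 + (1/2)*(-7)**2 + (1/2)*(-7)**4 + (5/2)*(-7)**3 + (11/2)*(-7)) - 33 = 49*(15 + (1/2)*49 + (1/2)*2401 + (5/2)*(-343) - 77/2) - 33 = 49*(15 + 49/2 + 2401/2 - 1715/2 - 77/2) - 33 = 49*344 - 33 = 16856 - 33 = 16823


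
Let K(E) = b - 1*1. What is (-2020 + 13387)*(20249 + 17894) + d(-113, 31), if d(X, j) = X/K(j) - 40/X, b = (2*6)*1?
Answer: 538929338554/1243 ≈ 4.3357e+8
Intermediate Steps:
b = 12 (b = 12*1 = 12)
K(E) = 11 (K(E) = 12 - 1*1 = 12 - 1 = 11)
d(X, j) = -40/X + X/11 (d(X, j) = X/11 - 40/X = -40/X + X/11)
(-2020 + 13387)*(20249 + 17894) + d(-113, 31) = (-2020 + 13387)*(20249 + 17894) + (-40/(-113) + (1/11)*(-113)) = 11367*38143 + (-40*(-1/113) - 113/11) = 433571481 + (40/113 - 113/11) = 433571481 - 12329/1243 = 538929338554/1243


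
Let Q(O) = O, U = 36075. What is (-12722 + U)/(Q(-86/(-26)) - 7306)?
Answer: -303589/94935 ≈ -3.1979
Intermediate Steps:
(-12722 + U)/(Q(-86/(-26)) - 7306) = (-12722 + 36075)/(-86/(-26) - 7306) = 23353/(-86*(-1/26) - 7306) = 23353/(43/13 - 7306) = 23353/(-94935/13) = 23353*(-13/94935) = -303589/94935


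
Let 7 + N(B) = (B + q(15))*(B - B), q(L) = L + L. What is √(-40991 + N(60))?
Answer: I*√40998 ≈ 202.48*I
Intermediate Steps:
q(L) = 2*L
N(B) = -7 (N(B) = -7 + (B + 2*15)*(B - B) = -7 + (B + 30)*0 = -7 + (30 + B)*0 = -7 + 0 = -7)
√(-40991 + N(60)) = √(-40991 - 7) = √(-40998) = I*√40998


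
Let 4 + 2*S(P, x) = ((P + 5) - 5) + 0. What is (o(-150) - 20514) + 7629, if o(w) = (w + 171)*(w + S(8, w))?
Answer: -15993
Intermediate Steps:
S(P, x) = -2 + P/2 (S(P, x) = -2 + (((P + 5) - 5) + 0)/2 = -2 + (((5 + P) - 5) + 0)/2 = -2 + (P + 0)/2 = -2 + P/2)
o(w) = (2 + w)*(171 + w) (o(w) = (w + 171)*(w + (-2 + (½)*8)) = (171 + w)*(w + (-2 + 4)) = (171 + w)*(w + 2) = (171 + w)*(2 + w) = (2 + w)*(171 + w))
(o(-150) - 20514) + 7629 = ((342 + (-150)² + 173*(-150)) - 20514) + 7629 = ((342 + 22500 - 25950) - 20514) + 7629 = (-3108 - 20514) + 7629 = -23622 + 7629 = -15993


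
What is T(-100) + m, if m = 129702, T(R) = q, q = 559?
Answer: 130261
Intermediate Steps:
T(R) = 559
T(-100) + m = 559 + 129702 = 130261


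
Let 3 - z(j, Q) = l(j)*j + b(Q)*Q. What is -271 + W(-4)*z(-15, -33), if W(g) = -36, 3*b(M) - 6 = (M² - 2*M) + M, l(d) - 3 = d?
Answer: -440587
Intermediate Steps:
l(d) = 3 + d
b(M) = 2 - M/3 + M²/3 (b(M) = 2 + ((M² - 2*M) + M)/3 = 2 + (M² - M)/3 = 2 + (-M/3 + M²/3) = 2 - M/3 + M²/3)
z(j, Q) = 3 - Q*(2 - Q/3 + Q²/3) - j*(3 + j) (z(j, Q) = 3 - ((3 + j)*j + (2 - Q/3 + Q²/3)*Q) = 3 - (j*(3 + j) + Q*(2 - Q/3 + Q²/3)) = 3 - (Q*(2 - Q/3 + Q²/3) + j*(3 + j)) = 3 + (-Q*(2 - Q/3 + Q²/3) - j*(3 + j)) = 3 - Q*(2 - Q/3 + Q²/3) - j*(3 + j))
-271 + W(-4)*z(-15, -33) = -271 - 36*(3 - 1*(-15)*(3 - 15) - ⅓*(-33)*(6 + (-33)² - 1*(-33))) = -271 - 36*(3 - 1*(-15)*(-12) - ⅓*(-33)*(6 + 1089 + 33)) = -271 - 36*(3 - 180 - ⅓*(-33)*1128) = -271 - 36*(3 - 180 + 12408) = -271 - 36*12231 = -271 - 440316 = -440587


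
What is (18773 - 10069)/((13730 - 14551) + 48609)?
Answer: 2176/11947 ≈ 0.18214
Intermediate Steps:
(18773 - 10069)/((13730 - 14551) + 48609) = 8704/(-821 + 48609) = 8704/47788 = 8704*(1/47788) = 2176/11947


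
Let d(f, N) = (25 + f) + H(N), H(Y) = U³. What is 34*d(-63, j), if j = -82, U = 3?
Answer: -374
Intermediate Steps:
H(Y) = 27 (H(Y) = 3³ = 27)
d(f, N) = 52 + f (d(f, N) = (25 + f) + 27 = 52 + f)
34*d(-63, j) = 34*(52 - 63) = 34*(-11) = -374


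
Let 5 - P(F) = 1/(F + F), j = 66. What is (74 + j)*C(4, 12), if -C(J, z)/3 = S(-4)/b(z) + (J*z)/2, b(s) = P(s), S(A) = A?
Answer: -165600/17 ≈ -9741.2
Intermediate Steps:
P(F) = 5 - 1/(2*F) (P(F) = 5 - 1/(F + F) = 5 - 1/(2*F))
b(s) = 5 - 1/(2*s)
C(J, z) = 12/(5 - 1/(2*z)) - 3*J*z/2 (C(J, z) = -3*(-4/(5 - 1/(2*z)) + (J*z)/2) = -3*(-4/(5 - 1/(2*z)) + (J*z)*(½)) = -3*(-4/(5 - 1/(2*z)) + J*z/2) = 12/(5 - 1/(2*z)) - 3*J*z/2)
(74 + j)*C(4, 12) = (74 + 66)*((3/2)*12*(16 - 1*4*(-1 + 10*12))/(-1 + 10*12)) = 140*((3/2)*12*(16 - 1*4*(-1 + 120))/(-1 + 120)) = 140*((3/2)*12*(16 - 1*4*119)/119) = 140*((3/2)*12*(1/119)*(16 - 476)) = 140*((3/2)*12*(1/119)*(-460)) = 140*(-8280/119) = -165600/17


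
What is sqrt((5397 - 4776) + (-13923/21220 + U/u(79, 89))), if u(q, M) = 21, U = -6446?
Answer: sqrt(15558100061385)/222810 ≈ 17.703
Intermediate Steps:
sqrt((5397 - 4776) + (-13923/21220 + U/u(79, 89))) = sqrt((5397 - 4776) + (-13923/21220 - 6446/21)) = sqrt(621 + (-13923*1/21220 - 6446*1/21)) = sqrt(621 + (-13923/21220 - 6446/21)) = sqrt(621 - 137076503/445620) = sqrt(139653517/445620) = sqrt(15558100061385)/222810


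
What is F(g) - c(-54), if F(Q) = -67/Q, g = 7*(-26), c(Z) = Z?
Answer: 9895/182 ≈ 54.368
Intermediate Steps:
g = -182
F(g) - c(-54) = -67/(-182) - 1*(-54) = -67*(-1/182) + 54 = 67/182 + 54 = 9895/182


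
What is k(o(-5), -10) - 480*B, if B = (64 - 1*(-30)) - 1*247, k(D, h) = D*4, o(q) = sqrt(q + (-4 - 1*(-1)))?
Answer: 73440 + 8*I*sqrt(2) ≈ 73440.0 + 11.314*I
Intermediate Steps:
o(q) = sqrt(-3 + q) (o(q) = sqrt(q + (-4 + 1)) = sqrt(q - 3) = sqrt(-3 + q))
k(D, h) = 4*D
B = -153 (B = (64 + 30) - 247 = 94 - 247 = -153)
k(o(-5), -10) - 480*B = 4*sqrt(-3 - 5) - 480*(-153) = 4*sqrt(-8) + 73440 = 4*(2*I*sqrt(2)) + 73440 = 8*I*sqrt(2) + 73440 = 73440 + 8*I*sqrt(2)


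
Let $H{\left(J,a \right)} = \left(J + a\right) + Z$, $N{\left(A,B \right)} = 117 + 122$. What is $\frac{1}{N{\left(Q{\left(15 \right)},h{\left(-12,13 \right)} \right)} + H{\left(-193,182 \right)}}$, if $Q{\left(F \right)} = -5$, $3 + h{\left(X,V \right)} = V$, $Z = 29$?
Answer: $\frac{1}{257} \approx 0.0038911$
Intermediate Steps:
$h{\left(X,V \right)} = -3 + V$
$N{\left(A,B \right)} = 239$
$H{\left(J,a \right)} = 29 + J + a$ ($H{\left(J,a \right)} = \left(J + a\right) + 29 = 29 + J + a$)
$\frac{1}{N{\left(Q{\left(15 \right)},h{\left(-12,13 \right)} \right)} + H{\left(-193,182 \right)}} = \frac{1}{239 + \left(29 - 193 + 182\right)} = \frac{1}{239 + 18} = \frac{1}{257}$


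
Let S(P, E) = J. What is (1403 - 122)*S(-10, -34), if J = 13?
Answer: 16653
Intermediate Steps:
S(P, E) = 13
(1403 - 122)*S(-10, -34) = (1403 - 122)*13 = 1281*13 = 16653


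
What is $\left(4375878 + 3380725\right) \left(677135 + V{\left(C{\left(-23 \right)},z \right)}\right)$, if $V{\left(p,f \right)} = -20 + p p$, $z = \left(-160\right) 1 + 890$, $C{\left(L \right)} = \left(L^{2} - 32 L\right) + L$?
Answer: $17217168790437$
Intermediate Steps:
$C{\left(L \right)} = L^{2} - 31 L$
$z = 730$ ($z = -160 + 890 = 730$)
$V{\left(p,f \right)} = -20 + p^{2}$
$\left(4375878 + 3380725\right) \left(677135 + V{\left(C{\left(-23 \right)},z \right)}\right) = \left(4375878 + 3380725\right) \left(677135 - \left(20 - \left(- 23 \left(-31 - 23\right)\right)^{2}\right)\right) = 7756603 \left(677135 - \left(20 - \left(\left(-23\right) \left(-54\right)\right)^{2}\right)\right) = 7756603 \left(677135 - \left(20 - 1242^{2}\right)\right) = 7756603 \left(677135 + \left(-20 + 1542564\right)\right) = 7756603 \left(677135 + 1542544\right) = 7756603 \cdot 2219679 = 17217168790437$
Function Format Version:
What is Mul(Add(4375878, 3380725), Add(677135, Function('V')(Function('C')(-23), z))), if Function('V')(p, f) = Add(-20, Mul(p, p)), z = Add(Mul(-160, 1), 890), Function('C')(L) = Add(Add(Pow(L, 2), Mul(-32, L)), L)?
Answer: 17217168790437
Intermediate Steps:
Function('C')(L) = Add(Pow(L, 2), Mul(-31, L))
z = 730 (z = Add(-160, 890) = 730)
Function('V')(p, f) = Add(-20, Pow(p, 2))
Mul(Add(4375878, 3380725), Add(677135, Function('V')(Function('C')(-23), z))) = Mul(Add(4375878, 3380725), Add(677135, Add(-20, Pow(Mul(-23, Add(-31, -23)), 2)))) = Mul(7756603, Add(677135, Add(-20, Pow(Mul(-23, -54), 2)))) = Mul(7756603, Add(677135, Add(-20, Pow(1242, 2)))) = Mul(7756603, Add(677135, Add(-20, 1542564))) = Mul(7756603, Add(677135, 1542544)) = Mul(7756603, 2219679) = 17217168790437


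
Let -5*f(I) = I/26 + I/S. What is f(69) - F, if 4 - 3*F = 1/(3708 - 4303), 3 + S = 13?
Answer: -376462/116025 ≈ -3.2447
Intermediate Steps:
S = 10 (S = -3 + 13 = 10)
f(I) = -9*I/325 (f(I) = -(I/26 + I/10)/5 = -9*I/325)
F = 2381/1785 (F = 4/3 - 1/(3*(3708 - 4303)) = 4/3 - ⅓/(-595) = 4/3 - ⅓*(-1/595) = 4/3 + 1/1785 = 2381/1785 ≈ 1.3339)
f(69) - F = -9/325*69 - 1*2381/1785 = -621/325 - 2381/1785 = -376462/116025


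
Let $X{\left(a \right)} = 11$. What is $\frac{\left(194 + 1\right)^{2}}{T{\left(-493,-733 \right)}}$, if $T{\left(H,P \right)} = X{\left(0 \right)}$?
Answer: $\frac{38025}{11} \approx 3456.8$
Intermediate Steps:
$T{\left(H,P \right)} = 11$
$\frac{\left(194 + 1\right)^{2}}{T{\left(-493,-733 \right)}} = \frac{\left(194 + 1\right)^{2}}{11} = 195^{2} \cdot \frac{1}{11} = 38025 \cdot \frac{1}{11} = \frac{38025}{11}$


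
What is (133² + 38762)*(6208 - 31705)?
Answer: -1439331147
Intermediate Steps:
(133² + 38762)*(6208 - 31705) = (17689 + 38762)*(-25497) = 56451*(-25497) = -1439331147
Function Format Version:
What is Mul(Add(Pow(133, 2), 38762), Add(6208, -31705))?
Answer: -1439331147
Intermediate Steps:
Mul(Add(Pow(133, 2), 38762), Add(6208, -31705)) = Mul(Add(17689, 38762), -25497) = Mul(56451, -25497) = -1439331147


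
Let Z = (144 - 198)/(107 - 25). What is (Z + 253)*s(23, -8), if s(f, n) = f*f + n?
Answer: 5390266/41 ≈ 1.3147e+5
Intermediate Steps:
Z = -27/41 (Z = -54/82 = -54*1/82 = -27/41 ≈ -0.65854)
s(f, n) = n + f² (s(f, n) = f² + n = n + f²)
(Z + 253)*s(23, -8) = (-27/41 + 253)*(-8 + 23²) = 10346*(-8 + 529)/41 = (10346/41)*521 = 5390266/41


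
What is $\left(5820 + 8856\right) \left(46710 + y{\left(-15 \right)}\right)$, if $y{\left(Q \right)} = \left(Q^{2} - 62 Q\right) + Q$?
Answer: $702246600$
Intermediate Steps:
$y{\left(Q \right)} = Q^{2} - 61 Q$
$\left(5820 + 8856\right) \left(46710 + y{\left(-15 \right)}\right) = \left(5820 + 8856\right) \left(46710 - 15 \left(-61 - 15\right)\right) = 14676 \left(46710 - -1140\right) = 14676 \left(46710 + 1140\right) = 14676 \cdot 47850 = 702246600$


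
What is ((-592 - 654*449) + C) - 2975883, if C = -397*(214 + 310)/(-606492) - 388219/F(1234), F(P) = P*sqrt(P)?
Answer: -495825504376/151623 - 388219*sqrt(1234)/1522756 ≈ -3.2701e+6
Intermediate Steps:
F(P) = P**(3/2)
C = 52007/151623 - 388219*sqrt(1234)/1522756 (C = -397*(214 + 310)/(-606492) - 388219*sqrt(1234)/1522756 = -397*524*(-1/606492) - 388219*sqrt(1234)/1522756 = -208028*(-1/606492) - 388219*sqrt(1234)/1522756 = 52007/151623 - 388219*sqrt(1234)/1522756 ≈ -8.6128)
((-592 - 654*449) + C) - 2975883 = ((-592 - 654*449) + (52007/151623 - 388219*sqrt(1234)/1522756)) - 2975883 = ((-592 - 293646) + (52007/151623 - 388219*sqrt(1234)/1522756)) - 2975883 = (-294238 + (52007/151623 - 388219*sqrt(1234)/1522756)) - 2975883 = (-44613196267/151623 - 388219*sqrt(1234)/1522756) - 2975883 = -495825504376/151623 - 388219*sqrt(1234)/1522756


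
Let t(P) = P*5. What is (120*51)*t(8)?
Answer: 244800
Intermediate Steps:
t(P) = 5*P
(120*51)*t(8) = (120*51)*(5*8) = 6120*40 = 244800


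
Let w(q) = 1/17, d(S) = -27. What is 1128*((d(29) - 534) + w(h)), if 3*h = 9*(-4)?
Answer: -10756608/17 ≈ -6.3274e+5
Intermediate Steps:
h = -12 (h = (9*(-4))/3 = (⅓)*(-36) = -12)
w(q) = 1/17
1128*((d(29) - 534) + w(h)) = 1128*((-27 - 534) + 1/17) = 1128*(-561 + 1/17) = 1128*(-9536/17) = -10756608/17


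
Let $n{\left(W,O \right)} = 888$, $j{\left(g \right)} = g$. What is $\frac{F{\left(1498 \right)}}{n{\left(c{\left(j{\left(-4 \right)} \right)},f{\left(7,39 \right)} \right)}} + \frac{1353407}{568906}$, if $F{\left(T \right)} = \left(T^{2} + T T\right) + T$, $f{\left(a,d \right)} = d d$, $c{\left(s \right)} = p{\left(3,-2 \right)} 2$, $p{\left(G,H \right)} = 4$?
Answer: $\frac{5755199833}{1137812} \approx 5058.1$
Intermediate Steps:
$c{\left(s \right)} = 8$ ($c{\left(s \right)} = 4 \cdot 2 = 8$)
$f{\left(a,d \right)} = d^{2}$
$F{\left(T \right)} = T + 2 T^{2}$ ($F{\left(T \right)} = \left(T^{2} + T^{2}\right) + T = 2 T^{2} + T = T + 2 T^{2}$)
$\frac{F{\left(1498 \right)}}{n{\left(c{\left(j{\left(-4 \right)} \right)},f{\left(7,39 \right)} \right)}} + \frac{1353407}{568906} = \frac{1498 \left(1 + 2 \cdot 1498\right)}{888} + \frac{1353407}{568906} = 1498 \left(1 + 2996\right) \frac{1}{888} + 1353407 \cdot \frac{1}{568906} = 1498 \cdot 2997 \cdot \frac{1}{888} + \frac{1353407}{568906} = 4489506 \cdot \frac{1}{888} + \frac{1353407}{568906} = \frac{20223}{4} + \frac{1353407}{568906} = \frac{5755199833}{1137812}$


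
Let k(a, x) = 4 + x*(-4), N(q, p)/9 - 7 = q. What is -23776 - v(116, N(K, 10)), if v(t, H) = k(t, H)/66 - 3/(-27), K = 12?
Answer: -2352815/99 ≈ -23766.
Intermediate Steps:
N(q, p) = 63 + 9*q
k(a, x) = 4 - 4*x
v(t, H) = 17/99 - 2*H/33 (v(t, H) = (4 - 4*H)/66 - 3/(-27) = (4 - 4*H)*(1/66) - 3*(-1/27) = (2/33 - 2*H/33) + ⅑ = 17/99 - 2*H/33)
-23776 - v(116, N(K, 10)) = -23776 - (17/99 - 2*(63 + 9*12)/33) = -23776 - (17/99 - 2*(63 + 108)/33) = -23776 - (17/99 - 2/33*171) = -23776 - (17/99 - 114/11) = -23776 - 1*(-1009/99) = -23776 + 1009/99 = -2352815/99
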